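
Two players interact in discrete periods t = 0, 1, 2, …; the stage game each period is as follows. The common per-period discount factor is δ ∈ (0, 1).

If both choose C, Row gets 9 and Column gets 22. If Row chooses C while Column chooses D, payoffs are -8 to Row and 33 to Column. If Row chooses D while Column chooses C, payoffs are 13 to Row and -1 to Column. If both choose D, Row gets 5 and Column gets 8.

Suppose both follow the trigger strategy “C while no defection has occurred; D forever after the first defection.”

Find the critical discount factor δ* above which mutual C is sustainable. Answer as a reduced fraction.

Row: cooperation gives 9 each period; deviation gives 13 once then 5 forever.
  9/(1−δ) ≥ 13 + 5δ/(1−δ) ⇒ δ ≥ 4/8 = 1/2.
Column: cooperation gives 22 each period; deviation gives 33 once then 8 forever.
  δ ≥ 11/25.
Both must hold, so the binding constraint is Row's: δ ≥ 1/2.

1/2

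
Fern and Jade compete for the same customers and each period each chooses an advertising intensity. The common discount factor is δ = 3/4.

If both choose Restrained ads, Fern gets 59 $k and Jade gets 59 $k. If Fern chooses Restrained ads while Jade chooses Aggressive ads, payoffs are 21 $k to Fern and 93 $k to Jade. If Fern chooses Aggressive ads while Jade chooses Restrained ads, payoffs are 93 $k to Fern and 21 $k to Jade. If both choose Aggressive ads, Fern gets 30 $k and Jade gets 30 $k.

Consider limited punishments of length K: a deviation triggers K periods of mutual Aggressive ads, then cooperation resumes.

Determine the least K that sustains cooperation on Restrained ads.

IC: δ(1−δ^K)/(1−δ) ≥ (93−59)/(59−30) = 34/29.
With δ = 3/4: need 1 − δ^K ≥ 34/29·(1−3/4)/(3/4), i.e. δ^K ≤ 0.6092.
Since (3/4)^1 = 0.7500 and (3/4)^2 = 0.5625, the smallest such K is 2.

2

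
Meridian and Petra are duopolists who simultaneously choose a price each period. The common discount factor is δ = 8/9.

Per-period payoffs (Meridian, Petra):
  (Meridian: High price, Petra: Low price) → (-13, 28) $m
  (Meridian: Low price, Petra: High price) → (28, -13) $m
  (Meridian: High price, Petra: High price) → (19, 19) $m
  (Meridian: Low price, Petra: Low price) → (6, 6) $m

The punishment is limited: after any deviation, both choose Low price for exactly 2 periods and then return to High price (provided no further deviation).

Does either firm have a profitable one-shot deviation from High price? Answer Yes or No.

Comparing payoff streams over the 3 periods until play realigns: cooperate → 19(1+δ+…+δ^2); deviate → 28 + 6(δ+…+δ^2).
Cooperation is sustained iff (19−6)(δ+…+δ^2) ≥ 28−19.
δ+…+δ^2 = 8/9·(1−(8/9)^2)/(1−8/9) = 1.6790, and (28−19)/(19−6) = 0.6923.
1.6790 ≥ 0.6923, so cooperation is sustainable.

No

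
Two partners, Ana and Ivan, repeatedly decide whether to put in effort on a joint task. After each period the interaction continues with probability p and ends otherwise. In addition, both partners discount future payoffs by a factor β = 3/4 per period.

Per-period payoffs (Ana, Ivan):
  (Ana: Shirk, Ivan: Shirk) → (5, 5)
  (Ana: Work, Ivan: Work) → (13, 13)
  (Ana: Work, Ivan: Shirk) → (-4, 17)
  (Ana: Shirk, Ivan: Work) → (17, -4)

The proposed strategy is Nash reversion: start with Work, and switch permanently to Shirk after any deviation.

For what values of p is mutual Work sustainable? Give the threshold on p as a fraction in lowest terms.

4/9

With continuation probability p and discount β, the effective per-period discount factor is βp.
Grim-trigger IC: βp ≥ (17−13)/(17−5) = 1/3.
So p ≥ (1/3)/(3/4) = 4/9.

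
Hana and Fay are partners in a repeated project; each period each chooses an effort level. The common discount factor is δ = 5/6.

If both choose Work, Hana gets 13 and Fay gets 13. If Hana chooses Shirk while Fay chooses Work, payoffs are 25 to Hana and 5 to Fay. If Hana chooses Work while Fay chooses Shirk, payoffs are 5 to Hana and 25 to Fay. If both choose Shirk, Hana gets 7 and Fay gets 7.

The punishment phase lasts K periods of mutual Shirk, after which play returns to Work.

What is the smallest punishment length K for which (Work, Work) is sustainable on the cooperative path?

No profitable deviation requires (13−7)(δ+…+δ^K) ≥ 25−13, i.e. δ+…+δ^K ≥ 2 ≈ 2.0000.
With δ = 5/6, the partial sums are K=1: 0.8333, K=2: 1.5278, K=3: 2.1065.
K = 3 is the first length at which the sum reaches 2.0000.

3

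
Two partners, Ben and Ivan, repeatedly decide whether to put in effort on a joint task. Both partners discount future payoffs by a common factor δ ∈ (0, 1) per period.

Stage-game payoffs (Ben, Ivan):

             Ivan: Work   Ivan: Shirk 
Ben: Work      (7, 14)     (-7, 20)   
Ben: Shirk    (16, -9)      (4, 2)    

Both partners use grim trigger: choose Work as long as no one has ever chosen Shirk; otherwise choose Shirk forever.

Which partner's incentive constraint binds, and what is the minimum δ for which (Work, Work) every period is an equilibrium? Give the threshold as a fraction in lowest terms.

Ben's threshold: (16−7)/(16−4) = 3/4.
Ivan's threshold: (20−14)/(20−2) = 1/3.
3/4 > 1/3, so Ben binds and δ* = 3/4.

Ben; δ ≥ 3/4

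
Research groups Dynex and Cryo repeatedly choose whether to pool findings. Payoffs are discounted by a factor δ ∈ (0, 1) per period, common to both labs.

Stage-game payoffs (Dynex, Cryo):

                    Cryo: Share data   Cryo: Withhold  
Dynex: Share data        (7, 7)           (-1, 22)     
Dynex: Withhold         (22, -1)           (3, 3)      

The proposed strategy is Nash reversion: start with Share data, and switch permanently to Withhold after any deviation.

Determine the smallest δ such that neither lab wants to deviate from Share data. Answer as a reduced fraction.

15/19

One-period gain from deviating is 22 − 7 = 15. The loss is 7 − 3 = 4 in every subsequent period, with present value 4·δ/(1−δ).
Deviation is unprofitable when 4·δ/(1−δ) ≥ 15, i.e. δ/(1−δ) ≥ 15/4.
Equivalently δ ≥ 15/(15+4) = 15/19.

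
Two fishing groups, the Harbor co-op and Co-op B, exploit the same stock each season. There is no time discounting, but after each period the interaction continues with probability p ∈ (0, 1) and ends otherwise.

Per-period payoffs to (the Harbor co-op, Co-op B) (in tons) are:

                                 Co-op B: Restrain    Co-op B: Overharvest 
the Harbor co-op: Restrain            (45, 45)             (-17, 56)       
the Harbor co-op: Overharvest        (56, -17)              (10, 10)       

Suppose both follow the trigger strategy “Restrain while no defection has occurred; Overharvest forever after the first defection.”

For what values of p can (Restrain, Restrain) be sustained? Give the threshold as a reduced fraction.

11/46

Expected cooperation value is 45 + p·45 + p²·45 + … = 45/(1−p); deviation gives 56 + p·10/(1−p).
45 ≥ 56(1−p) + 10p ⇒ 46p ≥ 11 ⇒ p ≥ 11/46.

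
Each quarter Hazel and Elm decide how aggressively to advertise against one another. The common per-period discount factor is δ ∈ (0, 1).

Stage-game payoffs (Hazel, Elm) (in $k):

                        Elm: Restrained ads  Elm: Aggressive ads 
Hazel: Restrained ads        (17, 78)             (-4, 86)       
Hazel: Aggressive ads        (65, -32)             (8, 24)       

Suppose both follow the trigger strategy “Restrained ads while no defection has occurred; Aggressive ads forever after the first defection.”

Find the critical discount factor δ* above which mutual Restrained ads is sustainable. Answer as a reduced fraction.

16/19

For Hazel: deviation gain 65−17 = 48, per-period punishment loss 17−8 = 9. IC gives δ ≥ 48/57 = 16/19.
For Elm: gain 8, loss 54 per period, so δ ≥ 8/62 = 4/31.
The tighter constraint is Hazel's, so cooperation needs δ ≥ 16/19.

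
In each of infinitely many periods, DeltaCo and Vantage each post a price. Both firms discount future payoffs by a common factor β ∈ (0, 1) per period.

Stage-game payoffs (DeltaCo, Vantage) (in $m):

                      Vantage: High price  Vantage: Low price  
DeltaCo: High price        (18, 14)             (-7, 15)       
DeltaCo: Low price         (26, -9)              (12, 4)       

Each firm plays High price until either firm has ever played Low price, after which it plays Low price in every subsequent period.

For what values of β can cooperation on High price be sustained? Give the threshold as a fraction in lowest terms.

4/7

For DeltaCo: deviation gain 26−18 = 8, per-period punishment loss 18−12 = 6. IC gives β ≥ 8/14 = 4/7.
For Vantage: gain 1, loss 10 per period, so β ≥ 1/11.
The tighter constraint is DeltaCo's, so cooperation needs β ≥ 4/7.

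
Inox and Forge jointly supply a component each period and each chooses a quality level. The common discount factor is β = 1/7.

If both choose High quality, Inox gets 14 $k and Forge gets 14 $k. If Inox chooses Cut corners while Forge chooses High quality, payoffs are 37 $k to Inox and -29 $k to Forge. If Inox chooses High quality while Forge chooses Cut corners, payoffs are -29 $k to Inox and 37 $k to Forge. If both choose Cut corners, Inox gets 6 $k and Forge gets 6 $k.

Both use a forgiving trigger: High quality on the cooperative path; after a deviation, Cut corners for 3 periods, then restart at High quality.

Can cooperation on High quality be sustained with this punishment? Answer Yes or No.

IC: β+…+β^3 ≥ (37−14)/(14−6) = 23/8.
At β = 1/7: partial sum = 0.1662 < 2.8750. Cooperation not sustainable.

No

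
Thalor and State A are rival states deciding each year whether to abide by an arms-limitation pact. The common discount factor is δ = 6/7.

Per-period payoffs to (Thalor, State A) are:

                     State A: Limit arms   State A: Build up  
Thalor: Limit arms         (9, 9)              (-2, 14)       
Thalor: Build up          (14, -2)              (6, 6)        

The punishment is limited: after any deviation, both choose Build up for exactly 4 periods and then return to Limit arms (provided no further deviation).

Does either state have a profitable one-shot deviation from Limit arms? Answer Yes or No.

Comparing payoff streams over the 5 periods until play realigns: cooperate → 9(1+δ+…+δ^4); deviate → 14 + 6(δ+…+δ^4).
Cooperation is sustained iff (9−6)(δ+…+δ^4) ≥ 14−9.
δ+…+δ^4 = 6/7·(1−(6/7)^4)/(1−6/7) = 2.7613, and (14−9)/(9−6) = 1.6667.
2.7613 ≥ 1.6667, so cooperation is sustainable.

No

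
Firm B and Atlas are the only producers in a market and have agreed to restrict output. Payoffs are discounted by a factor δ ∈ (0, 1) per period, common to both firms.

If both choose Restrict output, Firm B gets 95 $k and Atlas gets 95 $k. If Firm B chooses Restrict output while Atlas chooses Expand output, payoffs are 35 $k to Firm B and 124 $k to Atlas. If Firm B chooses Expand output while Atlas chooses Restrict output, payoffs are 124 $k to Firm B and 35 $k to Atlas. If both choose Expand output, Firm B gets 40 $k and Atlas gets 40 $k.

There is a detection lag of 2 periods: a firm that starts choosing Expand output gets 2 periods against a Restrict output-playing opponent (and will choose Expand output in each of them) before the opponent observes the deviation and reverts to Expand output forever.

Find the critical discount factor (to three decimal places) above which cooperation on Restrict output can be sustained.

0.588

A deviator earns 124 for 2 periods, then 40 forever; cooperating earns 95 forever. Multiplying the IC by (1−δ):
95 ≥ 124(1−δ^2) + 40δ^2, so 84·δ^2 ≥ 29 and δ^2 ≥ 29/84.
δ ≥ (29/84)^(1/2) ≈ 0.588.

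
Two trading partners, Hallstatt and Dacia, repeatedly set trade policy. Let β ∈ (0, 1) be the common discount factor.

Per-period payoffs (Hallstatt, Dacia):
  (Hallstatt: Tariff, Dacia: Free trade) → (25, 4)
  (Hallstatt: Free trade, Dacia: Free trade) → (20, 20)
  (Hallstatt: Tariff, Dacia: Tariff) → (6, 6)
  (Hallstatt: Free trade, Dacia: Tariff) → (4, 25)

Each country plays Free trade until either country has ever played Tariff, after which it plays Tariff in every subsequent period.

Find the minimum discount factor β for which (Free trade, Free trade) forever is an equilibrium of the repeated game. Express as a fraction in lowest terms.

5/19

One-period gain from deviating is 25 − 20 = 5. The loss is 20 − 6 = 14 in every subsequent period, with present value 14·β/(1−β).
Deviation is unprofitable when 14·β/(1−β) ≥ 5, i.e. β/(1−β) ≥ 5/14.
Equivalently β ≥ 5/(5+14) = 5/19.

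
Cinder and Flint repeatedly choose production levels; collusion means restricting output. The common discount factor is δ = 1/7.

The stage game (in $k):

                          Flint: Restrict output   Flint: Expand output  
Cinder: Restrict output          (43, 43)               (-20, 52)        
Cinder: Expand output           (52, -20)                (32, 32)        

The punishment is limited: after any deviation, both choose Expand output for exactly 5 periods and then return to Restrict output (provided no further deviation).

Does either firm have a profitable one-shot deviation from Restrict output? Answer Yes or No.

Comparing payoff streams over the 6 periods until play realigns: cooperate → 43(1+δ+…+δ^5); deviate → 52 + 32(δ+…+δ^5).
Cooperation is sustained iff (43−32)(δ+…+δ^5) ≥ 52−43.
δ+…+δ^5 = 1/7·(1−(1/7)^5)/(1−1/7) = 0.1667, and (52−43)/(43−32) = 0.8182.
0.1667 < 0.8182, so cooperation is not sustainable.

Yes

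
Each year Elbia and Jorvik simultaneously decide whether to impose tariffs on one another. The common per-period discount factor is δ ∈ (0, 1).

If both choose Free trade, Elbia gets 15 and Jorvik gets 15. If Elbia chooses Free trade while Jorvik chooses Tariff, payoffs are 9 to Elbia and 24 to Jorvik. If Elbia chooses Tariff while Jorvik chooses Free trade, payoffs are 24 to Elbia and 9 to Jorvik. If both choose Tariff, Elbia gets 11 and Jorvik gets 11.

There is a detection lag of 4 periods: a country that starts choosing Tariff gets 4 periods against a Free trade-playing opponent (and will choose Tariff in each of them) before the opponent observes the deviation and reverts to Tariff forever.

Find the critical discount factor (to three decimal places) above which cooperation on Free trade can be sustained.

0.912

Deviating for the 4 undetected periods gains 24−15 = 9 per period over cooperation, then loses 15−11 = 4 per period forever once punishment starts.
Gain: 9(1 + δ + … + δ^3); loss: 4·δ^4/(1−δ).
No profitable deviation ⇔ 9(1−δ^4) ≤ 4·δ^4, i.e. δ^4 ≥ 9/(9+4) = 9/13.
Hence δ ≥ (9/13)^(1/4) ≈ 0.912.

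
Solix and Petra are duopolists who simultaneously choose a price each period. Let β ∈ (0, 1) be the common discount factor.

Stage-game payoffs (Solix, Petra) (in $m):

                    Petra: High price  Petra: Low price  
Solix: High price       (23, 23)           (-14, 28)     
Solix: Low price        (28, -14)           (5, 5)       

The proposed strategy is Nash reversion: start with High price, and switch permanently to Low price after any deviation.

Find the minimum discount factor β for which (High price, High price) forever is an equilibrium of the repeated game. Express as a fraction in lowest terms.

5/23

Under grim trigger the critical discount factor is (T−C)/(T−P) with T = 28, C = 23, P = 5.
β* = (28−23)/(28−5) = 5/23.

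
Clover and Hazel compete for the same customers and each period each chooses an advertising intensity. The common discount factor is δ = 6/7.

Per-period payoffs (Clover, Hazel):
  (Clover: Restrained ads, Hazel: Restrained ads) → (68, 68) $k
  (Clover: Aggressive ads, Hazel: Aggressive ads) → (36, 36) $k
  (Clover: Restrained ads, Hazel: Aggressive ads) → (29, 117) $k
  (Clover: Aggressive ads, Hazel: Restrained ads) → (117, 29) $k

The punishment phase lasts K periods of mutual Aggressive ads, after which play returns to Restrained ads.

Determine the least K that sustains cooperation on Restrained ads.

IC: δ(1−δ^K)/(1−δ) ≥ (117−68)/(68−36) = 49/32.
With δ = 6/7: need 1 − δ^K ≥ 49/32·(1−6/7)/(6/7), i.e. δ^K ≤ 0.7448.
Since (6/7)^1 = 0.8571 and (6/7)^2 = 0.7347, the smallest such K is 2.

2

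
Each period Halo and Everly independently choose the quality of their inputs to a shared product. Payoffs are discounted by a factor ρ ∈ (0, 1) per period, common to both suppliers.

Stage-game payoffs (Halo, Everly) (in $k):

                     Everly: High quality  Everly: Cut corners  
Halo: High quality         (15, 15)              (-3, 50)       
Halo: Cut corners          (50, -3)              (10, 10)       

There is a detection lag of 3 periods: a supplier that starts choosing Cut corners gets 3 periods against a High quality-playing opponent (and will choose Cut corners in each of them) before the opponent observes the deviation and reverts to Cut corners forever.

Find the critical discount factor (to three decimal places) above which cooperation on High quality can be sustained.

0.956

The best deviation is to choose Cut corners for all 3 undetected periods, earning 50 each, then 10 forever once detected.
Deviation value: 50(1−ρ^3)/(1−ρ) + 10ρ^3/(1−ρ); cooperation value: 15/(1−ρ).
IC: 15 ≥ 50(1−ρ^3) + 10ρ^3 = 50 − 40ρ^3.
So ρ^3 ≥ 35/40 = 7/8, giving ρ ≥ (7/8)^(1/3) ≈ 0.956.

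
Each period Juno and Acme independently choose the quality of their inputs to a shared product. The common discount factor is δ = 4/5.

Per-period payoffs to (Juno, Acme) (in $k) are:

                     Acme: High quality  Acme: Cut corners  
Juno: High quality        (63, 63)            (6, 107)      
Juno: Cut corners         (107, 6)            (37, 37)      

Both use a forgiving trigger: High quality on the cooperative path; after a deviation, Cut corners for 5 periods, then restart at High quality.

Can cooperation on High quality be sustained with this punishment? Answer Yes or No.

Comparing payoff streams over the 6 periods until play realigns: cooperate → 63(1+δ+…+δ^5); deviate → 107 + 37(δ+…+δ^5).
Cooperation is sustained iff (63−37)(δ+…+δ^5) ≥ 107−63.
δ+…+δ^5 = 4/5·(1−(4/5)^5)/(1−4/5) = 2.6893, and (107−63)/(63−37) = 1.6923.
2.6893 ≥ 1.6923, so cooperation is sustainable.

Yes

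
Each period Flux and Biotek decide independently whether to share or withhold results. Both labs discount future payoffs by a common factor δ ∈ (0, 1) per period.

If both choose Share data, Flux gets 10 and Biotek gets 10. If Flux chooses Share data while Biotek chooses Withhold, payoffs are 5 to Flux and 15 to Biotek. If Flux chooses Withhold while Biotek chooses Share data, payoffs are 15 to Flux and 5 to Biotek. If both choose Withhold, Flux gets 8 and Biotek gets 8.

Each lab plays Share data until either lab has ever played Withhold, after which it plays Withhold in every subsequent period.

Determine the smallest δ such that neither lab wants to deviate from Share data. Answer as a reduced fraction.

5/7

Under grim trigger the critical discount factor is (T−C)/(T−P) with T = 15, C = 10, P = 8.
δ* = (15−10)/(15−8) = 5/7.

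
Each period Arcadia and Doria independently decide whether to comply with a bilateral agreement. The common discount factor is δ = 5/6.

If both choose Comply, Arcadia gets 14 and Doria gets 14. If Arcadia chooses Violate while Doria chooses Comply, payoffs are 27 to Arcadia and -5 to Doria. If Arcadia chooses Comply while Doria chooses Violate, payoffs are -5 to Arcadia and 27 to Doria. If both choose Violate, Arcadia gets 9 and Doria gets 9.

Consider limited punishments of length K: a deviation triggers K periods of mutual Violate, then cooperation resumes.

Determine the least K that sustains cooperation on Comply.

5

Need Σ_{k=1}^{K} δ^k ≥ (27−14)/(14−9) = 2.6000 at δ = 5/6.
At K = 4 the sum is 2.5887 < 2.6000; at K = 5 it is 2.9906 ≥ 2.6000.
So the minimum punishment length is K = 5.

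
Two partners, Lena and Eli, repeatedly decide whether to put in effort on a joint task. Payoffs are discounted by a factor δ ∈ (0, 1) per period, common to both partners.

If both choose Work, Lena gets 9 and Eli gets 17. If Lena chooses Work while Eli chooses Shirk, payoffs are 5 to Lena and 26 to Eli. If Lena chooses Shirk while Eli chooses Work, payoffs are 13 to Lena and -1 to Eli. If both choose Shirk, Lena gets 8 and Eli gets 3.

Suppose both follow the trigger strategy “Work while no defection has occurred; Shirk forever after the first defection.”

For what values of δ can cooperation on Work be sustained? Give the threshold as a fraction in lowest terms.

Lena's threshold: (13−9)/(13−8) = 4/5.
Eli's threshold: (26−17)/(26−3) = 9/23.
4/5 > 9/23, so Lena binds and δ* = 4/5.

4/5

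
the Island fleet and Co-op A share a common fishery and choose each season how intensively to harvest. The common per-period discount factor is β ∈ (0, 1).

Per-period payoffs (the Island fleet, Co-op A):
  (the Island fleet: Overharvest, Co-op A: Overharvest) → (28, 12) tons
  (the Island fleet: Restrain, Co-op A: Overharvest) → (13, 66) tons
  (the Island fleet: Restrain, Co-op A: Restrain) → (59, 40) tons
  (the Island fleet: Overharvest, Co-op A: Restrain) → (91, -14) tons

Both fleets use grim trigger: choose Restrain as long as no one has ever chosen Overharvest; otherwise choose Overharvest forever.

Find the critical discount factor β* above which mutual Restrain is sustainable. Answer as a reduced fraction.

32/63

the Island fleet: cooperation gives 59 each period; deviation gives 91 once then 28 forever.
  59/(1−β) ≥ 91 + 28β/(1−β) ⇒ β ≥ 32/63.
Co-op A: cooperation gives 40 each period; deviation gives 66 once then 12 forever.
  β ≥ 26/54 = 13/27.
Both must hold, so the binding constraint is the Island fleet's: β ≥ 32/63.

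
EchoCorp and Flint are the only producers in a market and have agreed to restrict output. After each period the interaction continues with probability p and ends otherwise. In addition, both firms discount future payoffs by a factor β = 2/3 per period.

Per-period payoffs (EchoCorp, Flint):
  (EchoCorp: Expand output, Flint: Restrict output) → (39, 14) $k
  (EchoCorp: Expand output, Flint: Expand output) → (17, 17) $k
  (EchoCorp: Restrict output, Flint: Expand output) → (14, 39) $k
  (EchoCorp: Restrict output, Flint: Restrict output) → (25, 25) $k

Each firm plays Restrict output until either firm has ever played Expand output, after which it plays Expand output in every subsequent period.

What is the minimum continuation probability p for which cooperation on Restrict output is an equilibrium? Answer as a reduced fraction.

21/22

With continuation probability p and discount β, the effective per-period discount factor is βp.
Grim-trigger IC: βp ≥ (39−25)/(39−17) = 7/11.
So p ≥ (7/11)/(2/3) = 21/22.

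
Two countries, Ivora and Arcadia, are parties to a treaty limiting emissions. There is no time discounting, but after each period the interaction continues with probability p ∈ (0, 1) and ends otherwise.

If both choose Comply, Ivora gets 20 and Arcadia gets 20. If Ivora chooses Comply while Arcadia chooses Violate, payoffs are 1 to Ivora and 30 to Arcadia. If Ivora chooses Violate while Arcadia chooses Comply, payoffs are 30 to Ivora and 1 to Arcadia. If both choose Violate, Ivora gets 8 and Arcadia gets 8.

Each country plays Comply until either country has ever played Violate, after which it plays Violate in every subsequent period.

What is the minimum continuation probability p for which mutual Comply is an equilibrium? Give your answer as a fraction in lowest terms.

5/11

Expected cooperation value is 20 + p·20 + p²·20 + … = 20/(1−p); deviation gives 30 + p·8/(1−p).
20 ≥ 30(1−p) + 8p ⇒ 22p ≥ 10 ⇒ p ≥ 10/22 = 5/11.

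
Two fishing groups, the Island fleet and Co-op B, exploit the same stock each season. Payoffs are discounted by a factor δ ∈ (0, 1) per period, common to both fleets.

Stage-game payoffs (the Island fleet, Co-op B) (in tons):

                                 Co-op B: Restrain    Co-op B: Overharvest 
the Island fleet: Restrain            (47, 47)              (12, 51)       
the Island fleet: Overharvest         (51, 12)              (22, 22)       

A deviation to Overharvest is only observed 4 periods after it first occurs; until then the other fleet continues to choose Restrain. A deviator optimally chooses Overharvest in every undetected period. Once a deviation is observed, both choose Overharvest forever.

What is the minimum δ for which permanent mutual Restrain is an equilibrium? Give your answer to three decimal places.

0.609

A deviator earns 51 for 4 periods, then 22 forever; cooperating earns 47 forever. Multiplying the IC by (1−δ):
47 ≥ 51(1−δ^4) + 22δ^4, so 29·δ^4 ≥ 4 and δ^4 ≥ 4/29.
δ ≥ (4/29)^(1/4) ≈ 0.609.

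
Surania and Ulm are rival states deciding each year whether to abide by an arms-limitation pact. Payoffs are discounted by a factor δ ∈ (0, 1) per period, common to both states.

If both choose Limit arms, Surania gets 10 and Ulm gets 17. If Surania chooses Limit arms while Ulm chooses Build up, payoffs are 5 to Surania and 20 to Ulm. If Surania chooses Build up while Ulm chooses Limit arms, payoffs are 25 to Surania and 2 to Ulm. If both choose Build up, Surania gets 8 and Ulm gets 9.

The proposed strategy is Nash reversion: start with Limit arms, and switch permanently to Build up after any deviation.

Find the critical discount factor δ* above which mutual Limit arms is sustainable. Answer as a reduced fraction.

Surania's threshold: (25−10)/(25−8) = 15/17.
Ulm's threshold: (20−17)/(20−9) = 3/11.
15/17 > 3/11, so Surania binds and δ* = 15/17.

15/17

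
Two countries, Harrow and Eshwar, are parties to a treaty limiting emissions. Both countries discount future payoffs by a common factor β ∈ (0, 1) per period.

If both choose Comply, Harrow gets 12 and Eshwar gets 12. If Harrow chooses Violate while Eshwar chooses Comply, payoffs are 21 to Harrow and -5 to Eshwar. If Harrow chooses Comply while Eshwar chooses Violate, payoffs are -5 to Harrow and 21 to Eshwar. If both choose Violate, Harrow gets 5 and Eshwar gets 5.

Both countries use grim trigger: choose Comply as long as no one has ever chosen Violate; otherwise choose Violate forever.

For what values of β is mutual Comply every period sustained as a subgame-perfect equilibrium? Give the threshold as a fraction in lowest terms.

Cooperation forever yields 12 each period: 12/(1−β).
Deviating yields 21 once, then 5 forever: 21 + 5β/(1−β).
No profitable deviation requires 12/(1−β) ≥ 21 + 5β/(1−β).
Multiplying by (1−β): 12 ≥ 21(1−β) + 5β = 21 − 16β.
So 16β ≥ 9, i.e. β ≥ 9/16.

9/16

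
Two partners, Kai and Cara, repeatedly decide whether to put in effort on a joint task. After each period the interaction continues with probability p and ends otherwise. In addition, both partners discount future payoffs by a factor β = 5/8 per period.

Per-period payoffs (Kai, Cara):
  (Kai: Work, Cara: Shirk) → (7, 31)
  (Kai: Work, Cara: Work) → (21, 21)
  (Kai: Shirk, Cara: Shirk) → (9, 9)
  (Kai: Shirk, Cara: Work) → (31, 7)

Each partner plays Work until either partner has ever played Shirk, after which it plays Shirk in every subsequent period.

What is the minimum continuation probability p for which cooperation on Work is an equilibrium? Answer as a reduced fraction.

8/11

Expected continuation weight on next period's payoff is β·p = 5/8·p, which plays the role of the discount factor.
Cooperation requires 5/8·p ≥ (31−21)/(31−9) = 5/11, hence p ≥ 8/11.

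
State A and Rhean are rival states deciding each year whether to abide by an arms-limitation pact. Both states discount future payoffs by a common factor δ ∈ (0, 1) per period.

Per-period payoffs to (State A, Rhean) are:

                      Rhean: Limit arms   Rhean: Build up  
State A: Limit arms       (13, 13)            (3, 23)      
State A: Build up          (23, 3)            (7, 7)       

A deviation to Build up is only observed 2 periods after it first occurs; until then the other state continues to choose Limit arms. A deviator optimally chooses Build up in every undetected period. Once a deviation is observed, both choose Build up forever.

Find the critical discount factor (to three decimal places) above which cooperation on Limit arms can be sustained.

0.791

Deviating for the 2 undetected periods gains 23−13 = 10 per period over cooperation, then loses 13−7 = 6 per period forever once punishment starts.
Gain: 10(1 + δ + … + δ^1); loss: 6·δ^2/(1−δ).
No profitable deviation ⇔ 10(1−δ^2) ≤ 6·δ^2, i.e. δ^2 ≥ 10/(10+6) = 5/8.
Hence δ ≥ (5/8)^(1/2) ≈ 0.791.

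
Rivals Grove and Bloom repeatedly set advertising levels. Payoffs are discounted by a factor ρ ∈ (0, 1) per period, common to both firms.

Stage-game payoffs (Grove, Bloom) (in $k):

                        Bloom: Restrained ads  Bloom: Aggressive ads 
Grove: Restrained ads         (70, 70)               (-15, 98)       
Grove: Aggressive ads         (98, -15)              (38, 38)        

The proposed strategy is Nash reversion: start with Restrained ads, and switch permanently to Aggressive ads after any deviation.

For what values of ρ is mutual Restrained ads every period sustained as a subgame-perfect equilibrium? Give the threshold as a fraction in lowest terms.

Cooperation forever yields 70 each period: 70/(1−ρ).
Deviating yields 98 once, then 38 forever: 98 + 38ρ/(1−ρ).
No profitable deviation requires 70/(1−ρ) ≥ 98 + 38ρ/(1−ρ).
Multiplying by (1−ρ): 70 ≥ 98(1−ρ) + 38ρ = 98 − 60ρ.
So 60ρ ≥ 28, i.e. ρ ≥ 28/60 = 7/15.

7/15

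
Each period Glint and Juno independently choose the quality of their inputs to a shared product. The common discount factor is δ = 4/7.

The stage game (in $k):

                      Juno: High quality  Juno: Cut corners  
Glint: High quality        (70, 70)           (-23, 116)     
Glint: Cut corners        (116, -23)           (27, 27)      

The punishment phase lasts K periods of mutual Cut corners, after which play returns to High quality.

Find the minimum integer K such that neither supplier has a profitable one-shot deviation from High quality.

3

No profitable deviation requires (70−27)(δ+…+δ^K) ≥ 116−70, i.e. δ+…+δ^K ≥ 46/43 ≈ 1.0698.
With δ = 4/7, the partial sums are K=1: 0.5714, K=2: 0.8980, K=3: 1.0845.
K = 3 is the first length at which the sum reaches 1.0698.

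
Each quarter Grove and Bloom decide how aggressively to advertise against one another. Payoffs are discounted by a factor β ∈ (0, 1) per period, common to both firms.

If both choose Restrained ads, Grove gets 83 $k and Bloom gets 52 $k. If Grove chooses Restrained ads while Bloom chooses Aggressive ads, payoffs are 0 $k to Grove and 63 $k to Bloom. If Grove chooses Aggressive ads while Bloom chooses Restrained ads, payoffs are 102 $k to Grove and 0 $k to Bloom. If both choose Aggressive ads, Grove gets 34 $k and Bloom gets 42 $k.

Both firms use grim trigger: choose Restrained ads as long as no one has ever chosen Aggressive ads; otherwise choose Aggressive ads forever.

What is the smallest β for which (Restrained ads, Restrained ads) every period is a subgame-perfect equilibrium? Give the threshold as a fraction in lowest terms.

11/21

For Grove: deviation gain 102−83 = 19, per-period punishment loss 83−34 = 49. IC gives β ≥ 19/68.
For Bloom: gain 11, loss 10 per period, so β ≥ 11/21.
The tighter constraint is Bloom's, so cooperation needs β ≥ 11/21.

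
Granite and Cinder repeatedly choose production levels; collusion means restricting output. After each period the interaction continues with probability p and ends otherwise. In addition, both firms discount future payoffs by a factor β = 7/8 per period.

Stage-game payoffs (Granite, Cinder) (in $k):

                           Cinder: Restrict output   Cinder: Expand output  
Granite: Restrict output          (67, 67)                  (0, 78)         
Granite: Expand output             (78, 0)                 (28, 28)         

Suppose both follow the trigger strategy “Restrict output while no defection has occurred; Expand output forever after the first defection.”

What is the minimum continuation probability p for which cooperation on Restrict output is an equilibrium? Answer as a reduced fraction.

44/175

With continuation probability p and discount β, the effective per-period discount factor is βp.
Grim-trigger IC: βp ≥ (78−67)/(78−28) = 11/50.
So p ≥ (11/50)/(7/8) = 44/175.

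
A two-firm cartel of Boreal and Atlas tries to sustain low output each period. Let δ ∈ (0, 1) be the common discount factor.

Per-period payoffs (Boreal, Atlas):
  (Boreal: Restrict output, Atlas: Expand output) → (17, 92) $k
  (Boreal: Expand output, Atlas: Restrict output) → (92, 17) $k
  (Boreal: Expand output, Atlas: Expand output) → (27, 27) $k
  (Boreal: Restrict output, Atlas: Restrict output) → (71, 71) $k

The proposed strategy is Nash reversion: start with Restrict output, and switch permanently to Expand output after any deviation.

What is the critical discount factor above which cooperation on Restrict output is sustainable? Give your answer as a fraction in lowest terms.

21/65

71/(1−δ) ≥ 92 + 27δ/(1−δ)
71 ≥ 92 − 65δ
δ ≥ 21/65.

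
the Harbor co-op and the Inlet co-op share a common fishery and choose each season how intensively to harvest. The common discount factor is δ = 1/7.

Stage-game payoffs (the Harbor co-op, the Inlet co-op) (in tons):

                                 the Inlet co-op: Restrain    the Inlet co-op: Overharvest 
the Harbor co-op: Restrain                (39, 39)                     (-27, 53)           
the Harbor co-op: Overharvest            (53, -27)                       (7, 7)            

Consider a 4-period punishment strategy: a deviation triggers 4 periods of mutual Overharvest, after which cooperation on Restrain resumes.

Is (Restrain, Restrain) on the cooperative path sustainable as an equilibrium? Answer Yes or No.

IC: δ+…+δ^4 ≥ (53−39)/(39−7) = 7/16.
At δ = 1/7: partial sum = 0.1666 < 0.4375. Cooperation not sustainable.

No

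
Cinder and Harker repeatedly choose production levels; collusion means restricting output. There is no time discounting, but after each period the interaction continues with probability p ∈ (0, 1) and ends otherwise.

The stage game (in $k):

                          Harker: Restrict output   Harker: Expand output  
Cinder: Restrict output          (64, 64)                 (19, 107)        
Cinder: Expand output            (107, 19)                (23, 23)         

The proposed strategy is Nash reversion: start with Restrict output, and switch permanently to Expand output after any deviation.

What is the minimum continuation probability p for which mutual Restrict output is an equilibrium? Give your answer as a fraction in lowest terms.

43/84

With no time discounting, the continuation probability p plays the role of the discount factor.
Grim-trigger IC: 64/(1−p) ≥ 107 + 23p/(1−p) ⇒ p ≥ (107−64)/(107−23) = 43/84.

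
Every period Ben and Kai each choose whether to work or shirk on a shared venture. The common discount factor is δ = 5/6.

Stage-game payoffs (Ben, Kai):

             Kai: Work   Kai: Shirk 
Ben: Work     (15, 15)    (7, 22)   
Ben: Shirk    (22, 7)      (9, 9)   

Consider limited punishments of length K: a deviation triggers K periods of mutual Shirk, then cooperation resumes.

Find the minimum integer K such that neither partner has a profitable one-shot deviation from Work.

2

No profitable deviation requires (15−9)(δ+…+δ^K) ≥ 22−15, i.e. δ+…+δ^K ≥ 7/6 ≈ 1.1667.
With δ = 5/6, the partial sums are K=1: 0.8333, K=2: 1.5278.
K = 2 is the first length at which the sum reaches 1.1667.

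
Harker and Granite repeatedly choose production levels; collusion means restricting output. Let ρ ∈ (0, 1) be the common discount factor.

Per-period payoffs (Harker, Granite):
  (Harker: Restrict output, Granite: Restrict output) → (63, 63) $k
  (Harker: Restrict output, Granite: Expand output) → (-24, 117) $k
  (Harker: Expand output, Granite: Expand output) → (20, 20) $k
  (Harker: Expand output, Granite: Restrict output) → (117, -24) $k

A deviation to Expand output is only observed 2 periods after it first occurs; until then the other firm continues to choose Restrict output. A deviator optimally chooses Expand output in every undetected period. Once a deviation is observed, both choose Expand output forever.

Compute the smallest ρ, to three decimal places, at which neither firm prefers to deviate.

The best deviation is to choose Expand output for all 2 undetected periods, earning 117 each, then 20 forever once detected.
Deviation value: 117(1−ρ^2)/(1−ρ) + 20ρ^2/(1−ρ); cooperation value: 63/(1−ρ).
IC: 63 ≥ 117(1−ρ^2) + 20ρ^2 = 117 − 97ρ^2.
So ρ^2 ≥ 54/97, giving ρ ≥ (54/97)^(1/2) ≈ 0.746.

0.746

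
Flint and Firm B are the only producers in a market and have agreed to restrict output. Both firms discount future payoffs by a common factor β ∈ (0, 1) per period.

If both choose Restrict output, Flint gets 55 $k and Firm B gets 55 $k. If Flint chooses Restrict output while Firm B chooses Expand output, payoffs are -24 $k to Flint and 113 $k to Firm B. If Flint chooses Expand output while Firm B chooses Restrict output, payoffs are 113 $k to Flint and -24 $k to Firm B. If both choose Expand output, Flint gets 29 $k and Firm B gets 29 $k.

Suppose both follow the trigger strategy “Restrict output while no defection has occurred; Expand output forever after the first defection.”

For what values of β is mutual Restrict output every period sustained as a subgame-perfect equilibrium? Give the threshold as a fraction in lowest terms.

29/42

Cooperation forever yields 55 each period: 55/(1−β).
Deviating yields 113 once, then 29 forever: 113 + 29β/(1−β).
No profitable deviation requires 55/(1−β) ≥ 113 + 29β/(1−β).
Multiplying by (1−β): 55 ≥ 113(1−β) + 29β = 113 − 84β.
So 84β ≥ 58, i.e. β ≥ 58/84 = 29/42.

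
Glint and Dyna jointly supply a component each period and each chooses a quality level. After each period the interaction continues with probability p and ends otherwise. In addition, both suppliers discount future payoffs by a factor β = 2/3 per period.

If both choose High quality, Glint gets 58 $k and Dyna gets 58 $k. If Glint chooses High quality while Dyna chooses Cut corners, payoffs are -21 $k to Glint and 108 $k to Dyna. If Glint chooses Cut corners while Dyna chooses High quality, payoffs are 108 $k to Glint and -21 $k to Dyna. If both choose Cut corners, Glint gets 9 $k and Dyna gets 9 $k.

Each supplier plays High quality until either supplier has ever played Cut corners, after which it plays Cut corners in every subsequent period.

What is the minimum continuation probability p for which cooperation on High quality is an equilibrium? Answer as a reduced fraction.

Expected continuation weight on next period's payoff is β·p = 2/3·p, which plays the role of the discount factor.
Cooperation requires 2/3·p ≥ (108−58)/(108−9) = 50/99, hence p ≥ 25/33.

25/33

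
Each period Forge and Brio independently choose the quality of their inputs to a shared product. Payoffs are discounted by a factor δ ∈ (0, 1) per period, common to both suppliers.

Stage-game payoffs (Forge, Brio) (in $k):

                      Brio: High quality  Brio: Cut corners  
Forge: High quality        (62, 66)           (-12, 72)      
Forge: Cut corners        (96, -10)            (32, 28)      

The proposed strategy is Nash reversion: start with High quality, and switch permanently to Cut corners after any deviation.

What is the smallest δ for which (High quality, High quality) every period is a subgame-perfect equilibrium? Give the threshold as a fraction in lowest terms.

17/32

For Forge: deviation gain 96−62 = 34, per-period punishment loss 62−32 = 30. IC gives δ ≥ 34/64 = 17/32.
For Brio: gain 6, loss 38 per period, so δ ≥ 6/44 = 3/22.
The tighter constraint is Forge's, so cooperation needs δ ≥ 17/32.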